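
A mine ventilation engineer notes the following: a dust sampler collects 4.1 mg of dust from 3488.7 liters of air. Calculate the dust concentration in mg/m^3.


Convert liters to m^3: 1 m^3 = 1000 L
Concentration = mass / volume * 1000
= 4.1 / 3488.7 * 1000
= 0.001175222862 * 1000
= 1.1752 mg/m^3

1.1752 mg/m^3


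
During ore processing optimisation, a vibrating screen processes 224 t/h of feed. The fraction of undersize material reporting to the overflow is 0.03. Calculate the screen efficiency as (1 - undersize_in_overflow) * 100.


Screen efficiency = (1 - fraction of undersize in overflow) * 100
= (1 - 0.03) * 100
= 0.97 * 100
= 97.0%

97.0%


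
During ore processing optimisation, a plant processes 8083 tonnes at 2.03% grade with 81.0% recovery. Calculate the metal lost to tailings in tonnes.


Total metal in feed:
= 8083 * 2.03 / 100 = 164.0849 tonnes
Metal recovered:
= 164.0849 * 81.0 / 100 = 132.908769 tonnes
Metal lost to tailings:
= 164.0849 - 132.908769
= 31.1761 tonnes

31.1761 tonnes


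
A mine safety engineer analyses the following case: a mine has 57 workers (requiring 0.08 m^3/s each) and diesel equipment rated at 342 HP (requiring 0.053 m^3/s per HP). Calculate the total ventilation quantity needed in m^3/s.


Airflow for workers:
Q_people = 57 * 0.08 = 4.56 m^3/s
Airflow for diesel equipment:
Q_diesel = 342 * 0.053 = 18.126 m^3/s
Total ventilation:
Q_total = 4.56 + 18.126
= 22.686 m^3/s

22.686 m^3/s


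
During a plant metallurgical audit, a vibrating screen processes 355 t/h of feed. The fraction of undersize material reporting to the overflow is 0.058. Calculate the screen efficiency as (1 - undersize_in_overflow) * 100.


94.2%

Screen efficiency = (1 - fraction of undersize in overflow) * 100
= (1 - 0.058) * 100
= 0.942 * 100
= 94.2%


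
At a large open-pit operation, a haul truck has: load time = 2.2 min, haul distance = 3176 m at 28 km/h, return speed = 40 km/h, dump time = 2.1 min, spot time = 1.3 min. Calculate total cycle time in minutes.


Convert haul speed to m/min: 28 * 1000/60 = 466.6666667 m/min
Haul time = 3176 / 466.6666667 = 6.805714286 min
Convert return speed to m/min: 40 * 1000/60 = 666.6666667 m/min
Return time = 3176 / 666.6666667 = 4.764 min
Total cycle time:
= 2.2 + 6.805714286 + 2.1 + 4.764 + 1.3
= 17.1697 min

17.1697 min


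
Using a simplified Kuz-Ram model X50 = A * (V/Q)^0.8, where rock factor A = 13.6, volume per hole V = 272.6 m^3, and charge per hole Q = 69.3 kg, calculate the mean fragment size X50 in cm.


40.6793 cm

Compute V/Q:
V/Q = 272.6 / 69.3 = 3.933621934
Raise to the power 0.8:
(V/Q)^0.8 = 3.933621934^0.8 = 2.991121768
Multiply by A:
X50 = 13.6 * 2.991121768
= 40.6793 cm


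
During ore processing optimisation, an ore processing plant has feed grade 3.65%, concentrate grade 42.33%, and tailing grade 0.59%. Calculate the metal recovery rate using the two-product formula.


Using the two-product formula:
R = 100 * c * (f - t) / (f * (c - t))
Numerator = 100 * 42.33 * (3.65 - 0.59)
= 100 * 42.33 * 3.06
= 12952.98
Denominator = 3.65 * (42.33 - 0.59)
= 3.65 * 41.74
= 152.351
R = 12952.98 / 152.351
= 85.0206%

85.0206%


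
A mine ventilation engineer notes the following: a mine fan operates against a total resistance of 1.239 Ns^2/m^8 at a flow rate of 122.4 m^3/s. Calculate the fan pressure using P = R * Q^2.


Compute Q^2:
Q^2 = 122.4^2 = 14981.76
Compute pressure:
P = R * Q^2 = 1.239 * 14981.76
= 18562.4006 Pa

18562.4006 Pa


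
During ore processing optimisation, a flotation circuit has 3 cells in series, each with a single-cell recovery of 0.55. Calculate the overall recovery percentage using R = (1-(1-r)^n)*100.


Complement of single-cell recovery:
1 - r = 1 - 0.55 = 0.45
Raise to power n:
(1 - r)^3 = 0.45^3 = 0.091125
Overall recovery:
R = (1 - 0.091125) * 100
= 90.8875%

90.8875%


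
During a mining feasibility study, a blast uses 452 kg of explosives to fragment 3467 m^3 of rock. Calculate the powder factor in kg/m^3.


Powder factor = explosive mass / rock volume
= 452 / 3467
= 0.1304 kg/m^3

0.1304 kg/m^3


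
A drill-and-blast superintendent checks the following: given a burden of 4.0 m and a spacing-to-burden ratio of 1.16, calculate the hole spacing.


Spacing = burden * ratio
= 4.0 * 1.16
= 4.64 m

4.64 m


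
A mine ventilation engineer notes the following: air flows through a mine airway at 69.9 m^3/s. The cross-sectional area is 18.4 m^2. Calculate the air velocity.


Velocity = flow rate / cross-sectional area
= 69.9 / 18.4
= 3.7989 m/s

3.7989 m/s


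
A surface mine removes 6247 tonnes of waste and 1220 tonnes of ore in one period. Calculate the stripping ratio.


5.1205

Stripping ratio = waste tonnage / ore tonnage
= 6247 / 1220
= 5.1205


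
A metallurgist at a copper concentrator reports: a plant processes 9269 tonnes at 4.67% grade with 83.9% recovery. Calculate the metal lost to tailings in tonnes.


69.6908 tonnes

Total metal in feed:
= 9269 * 4.67 / 100 = 432.8623 tonnes
Metal recovered:
= 432.8623 * 83.9 / 100 = 363.1714697 tonnes
Metal lost to tailings:
= 432.8623 - 363.1714697
= 69.6908 tonnes


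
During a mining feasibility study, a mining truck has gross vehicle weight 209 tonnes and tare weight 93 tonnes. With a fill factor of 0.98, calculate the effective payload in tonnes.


Maximum payload = gross - tare
= 209 - 93 = 116 tonnes
Effective payload = max payload * fill factor
= 116 * 0.98
= 113.68 tonnes

113.68 tonnes


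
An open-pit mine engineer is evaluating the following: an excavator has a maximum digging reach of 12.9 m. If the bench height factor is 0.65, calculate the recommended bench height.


8.385 m

Bench height = reach * factor
= 12.9 * 0.65
= 8.385 m


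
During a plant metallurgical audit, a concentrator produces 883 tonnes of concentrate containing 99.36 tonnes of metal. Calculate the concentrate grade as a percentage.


Grade = (metal in concentrate / concentrate mass) * 100
= (99.36 / 883) * 100
= 0.1125254813 * 100
= 11.2525%

11.2525%


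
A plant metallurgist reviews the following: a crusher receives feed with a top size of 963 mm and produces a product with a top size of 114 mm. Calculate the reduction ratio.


8.4474

Reduction ratio = feed size / product size
= 963 / 114
= 8.4474


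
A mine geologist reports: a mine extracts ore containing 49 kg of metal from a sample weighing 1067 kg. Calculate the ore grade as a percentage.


Ore grade = (metal mass / ore mass) * 100
= (49 / 1067) * 100
= 0.04592314902 * 100
= 4.5923%

4.5923%


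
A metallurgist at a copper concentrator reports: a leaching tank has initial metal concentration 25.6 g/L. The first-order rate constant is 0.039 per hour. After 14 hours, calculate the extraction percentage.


42.0738%

Compute the exponent:
-k * t = -0.039 * 14 = -0.546
Remaining concentration:
C = 25.6 * exp(-0.546)
= 25.6 * 0.5792622314
= 14.82911312 g/L
Extracted = 25.6 - 14.82911312 = 10.77088688 g/L
Extraction % = 10.77088688 / 25.6 * 100
= 42.0738%


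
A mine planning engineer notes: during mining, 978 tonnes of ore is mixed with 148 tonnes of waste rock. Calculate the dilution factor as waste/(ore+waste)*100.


13.1439%

Total material = ore + waste
= 978 + 148 = 1126 tonnes
Dilution = waste / total * 100
= 148 / 1126 * 100
= 0.1314387211 * 100
= 13.1439%


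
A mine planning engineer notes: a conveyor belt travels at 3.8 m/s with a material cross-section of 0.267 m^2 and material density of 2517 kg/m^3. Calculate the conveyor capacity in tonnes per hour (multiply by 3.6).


Volumetric flow = speed * area
= 3.8 * 0.267 = 1.0146 m^3/s
Mass flow = volumetric * density
= 1.0146 * 2517 = 2553.7482 kg/s
Convert to t/h: multiply by 3.6
Capacity = 2553.7482 * 3.6
= 9193.4935 t/h

9193.4935 t/h


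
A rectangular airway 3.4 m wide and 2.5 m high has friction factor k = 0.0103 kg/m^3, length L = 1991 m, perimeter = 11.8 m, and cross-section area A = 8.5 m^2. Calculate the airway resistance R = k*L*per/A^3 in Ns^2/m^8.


0.394 Ns^2/m^8

Compute the numerator:
k * L * per = 0.0103 * 1991 * 11.8
= 241.98614
Compute the denominator:
A^3 = 8.5^3 = 614.125
Resistance:
R = 241.98614 / 614.125
= 0.394 Ns^2/m^8


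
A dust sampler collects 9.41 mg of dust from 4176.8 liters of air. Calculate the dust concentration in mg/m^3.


2.2529 mg/m^3

Convert liters to m^3: 1 m^3 = 1000 L
Concentration = mass / volume * 1000
= 9.41 / 4176.8 * 1000
= 0.002252920896 * 1000
= 2.2529 mg/m^3


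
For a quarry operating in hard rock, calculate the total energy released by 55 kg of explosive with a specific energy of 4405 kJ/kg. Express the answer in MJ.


242.275 MJ

Energy = mass * specific_energy / 1000
= 55 * 4405 / 1000
= 242275 / 1000
= 242.275 MJ


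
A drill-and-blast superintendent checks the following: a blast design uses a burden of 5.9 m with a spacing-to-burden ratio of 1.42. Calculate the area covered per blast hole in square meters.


First, find the spacing:
Spacing = burden * ratio = 5.9 * 1.42
= 8.378 m
Then, calculate the area:
Area = burden * spacing = 5.9 * 8.378
= 49.4302 m^2

49.4302 m^2


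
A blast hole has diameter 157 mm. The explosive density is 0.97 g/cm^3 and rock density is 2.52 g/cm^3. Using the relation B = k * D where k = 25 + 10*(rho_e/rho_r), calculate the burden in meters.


First, compute k:
rho_e / rho_r = 0.97 / 2.52 = 0.3849206349
k = 25 + 10 * 0.3849206349 = 28.84920635
Then, compute burden:
B = k * D / 1000 = 28.84920635 * 157 / 1000
= 4529.325397 / 1000
= 4.5293 m

4.5293 m


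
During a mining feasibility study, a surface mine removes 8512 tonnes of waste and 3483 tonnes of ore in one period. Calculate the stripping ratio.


2.4439

Stripping ratio = waste tonnage / ore tonnage
= 8512 / 3483
= 2.4439


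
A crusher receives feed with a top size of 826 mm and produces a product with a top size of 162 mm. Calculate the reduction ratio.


5.0988

Reduction ratio = feed size / product size
= 826 / 162
= 5.0988


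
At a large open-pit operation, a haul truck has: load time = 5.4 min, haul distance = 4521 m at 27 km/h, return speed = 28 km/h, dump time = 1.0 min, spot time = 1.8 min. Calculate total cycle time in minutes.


Convert haul speed to m/min: 27 * 1000/60 = 450 m/min
Haul time = 4521 / 450 = 10.04666667 min
Convert return speed to m/min: 28 * 1000/60 = 466.6666667 m/min
Return time = 4521 / 466.6666667 = 9.687857143 min
Total cycle time:
= 5.4 + 10.04666667 + 1.0 + 9.687857143 + 1.8
= 27.9345 min

27.9345 min


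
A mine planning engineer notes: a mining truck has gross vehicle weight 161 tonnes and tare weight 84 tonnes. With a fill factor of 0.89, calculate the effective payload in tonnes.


Maximum payload = gross - tare
= 161 - 84 = 77 tonnes
Effective payload = max payload * fill factor
= 77 * 0.89
= 68.53 tonnes

68.53 tonnes


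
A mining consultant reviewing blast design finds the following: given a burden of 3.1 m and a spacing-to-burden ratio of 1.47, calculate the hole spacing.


4.557 m

Spacing = burden * ratio
= 3.1 * 1.47
= 4.557 m


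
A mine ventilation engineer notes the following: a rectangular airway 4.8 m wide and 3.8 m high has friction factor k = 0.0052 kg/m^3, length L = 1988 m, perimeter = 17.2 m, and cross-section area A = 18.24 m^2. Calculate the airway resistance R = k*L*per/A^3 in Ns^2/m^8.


Compute the numerator:
k * L * per = 0.0052 * 1988 * 17.2
= 177.80672
Compute the denominator:
A^3 = 18.24^3 = 6068.404224
Resistance:
R = 177.80672 / 6068.404224
= 0.0293 Ns^2/m^8

0.0293 Ns^2/m^8


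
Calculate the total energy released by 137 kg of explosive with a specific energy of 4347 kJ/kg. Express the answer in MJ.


595.539 MJ

Energy = mass * specific_energy / 1000
= 137 * 4347 / 1000
= 595539 / 1000
= 595.539 MJ


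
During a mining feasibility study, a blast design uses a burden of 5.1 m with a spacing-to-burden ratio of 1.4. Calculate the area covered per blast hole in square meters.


First, find the spacing:
Spacing = burden * ratio = 5.1 * 1.4
= 7.14 m
Then, calculate the area:
Area = burden * spacing = 5.1 * 7.14
= 36.414 m^2

36.414 m^2


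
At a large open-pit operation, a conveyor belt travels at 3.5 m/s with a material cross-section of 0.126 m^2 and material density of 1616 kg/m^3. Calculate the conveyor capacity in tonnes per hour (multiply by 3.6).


2565.5616 t/h

Volumetric flow = speed * area
= 3.5 * 0.126 = 0.441 m^3/s
Mass flow = volumetric * density
= 0.441 * 1616 = 712.656 kg/s
Convert to t/h: multiply by 3.6
Capacity = 712.656 * 3.6
= 2565.5616 t/h


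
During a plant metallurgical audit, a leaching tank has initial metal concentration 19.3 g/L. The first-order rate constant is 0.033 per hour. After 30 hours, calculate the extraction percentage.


62.8423%

Compute the exponent:
-k * t = -0.033 * 30 = -0.99
Remaining concentration:
C = 19.3 * exp(-0.99)
= 19.3 * 0.371576691
= 7.171430137 g/L
Extracted = 19.3 - 7.171430137 = 12.12856986 g/L
Extraction % = 12.12856986 / 19.3 * 100
= 62.8423%


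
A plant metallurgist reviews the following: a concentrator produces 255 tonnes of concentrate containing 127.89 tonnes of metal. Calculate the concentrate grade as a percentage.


Grade = (metal in concentrate / concentrate mass) * 100
= (127.89 / 255) * 100
= 0.5015294118 * 100
= 50.1529%

50.1529%


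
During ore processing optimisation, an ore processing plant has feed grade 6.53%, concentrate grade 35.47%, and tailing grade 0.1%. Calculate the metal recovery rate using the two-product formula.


98.747%

Using the two-product formula:
R = 100 * c * (f - t) / (f * (c - t))
Numerator = 100 * 35.47 * (6.53 - 0.1)
= 100 * 35.47 * 6.43
= 22807.21
Denominator = 6.53 * (35.47 - 0.1)
= 6.53 * 35.37
= 230.9661
R = 22807.21 / 230.9661
= 98.747%


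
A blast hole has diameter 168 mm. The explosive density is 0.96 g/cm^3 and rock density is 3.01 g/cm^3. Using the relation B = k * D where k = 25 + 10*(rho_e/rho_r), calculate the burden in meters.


First, compute k:
rho_e / rho_r = 0.96 / 3.01 = 0.3189368771
k = 25 + 10 * 0.3189368771 = 28.18936877
Then, compute burden:
B = k * D / 1000 = 28.18936877 * 168 / 1000
= 4735.813953 / 1000
= 4.7358 m

4.7358 m


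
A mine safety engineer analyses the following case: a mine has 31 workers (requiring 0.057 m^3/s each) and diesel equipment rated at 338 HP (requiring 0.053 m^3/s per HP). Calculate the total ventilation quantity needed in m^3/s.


Airflow for workers:
Q_people = 31 * 0.057 = 1.767 m^3/s
Airflow for diesel equipment:
Q_diesel = 338 * 0.053 = 17.914 m^3/s
Total ventilation:
Q_total = 1.767 + 17.914
= 19.681 m^3/s

19.681 m^3/s


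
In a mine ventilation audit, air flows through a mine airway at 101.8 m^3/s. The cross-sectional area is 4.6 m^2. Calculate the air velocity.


Velocity = flow rate / cross-sectional area
= 101.8 / 4.6
= 22.1304 m/s

22.1304 m/s


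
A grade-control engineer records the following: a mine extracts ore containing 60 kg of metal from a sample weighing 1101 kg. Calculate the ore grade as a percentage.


Ore grade = (metal mass / ore mass) * 100
= (60 / 1101) * 100
= 0.05449591281 * 100
= 5.4496%

5.4496%


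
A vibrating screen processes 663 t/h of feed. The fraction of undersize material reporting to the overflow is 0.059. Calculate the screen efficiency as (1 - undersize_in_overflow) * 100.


Screen efficiency = (1 - fraction of undersize in overflow) * 100
= (1 - 0.059) * 100
= 0.941 * 100
= 94.1%

94.1%


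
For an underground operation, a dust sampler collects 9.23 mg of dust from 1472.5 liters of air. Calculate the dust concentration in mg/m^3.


6.2683 mg/m^3

Convert liters to m^3: 1 m^3 = 1000 L
Concentration = mass / volume * 1000
= 9.23 / 1472.5 * 1000
= 0.006268251273 * 1000
= 6.2683 mg/m^3


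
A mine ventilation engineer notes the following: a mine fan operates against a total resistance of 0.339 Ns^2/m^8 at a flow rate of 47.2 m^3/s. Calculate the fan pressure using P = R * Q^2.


Compute Q^2:
Q^2 = 47.2^2 = 2227.84
Compute pressure:
P = R * Q^2 = 0.339 * 2227.84
= 755.2378 Pa

755.2378 Pa


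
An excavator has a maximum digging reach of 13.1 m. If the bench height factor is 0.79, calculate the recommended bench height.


Bench height = reach * factor
= 13.1 * 0.79
= 10.349 m

10.349 m


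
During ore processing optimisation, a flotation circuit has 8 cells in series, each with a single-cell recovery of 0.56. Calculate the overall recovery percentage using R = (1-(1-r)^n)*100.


99.8595%

Complement of single-cell recovery:
1 - r = 1 - 0.56 = 0.44
Raise to power n:
(1 - r)^8 = 0.44^8 = 0.001404822363
Overall recovery:
R = (1 - 0.001404822363) * 100
= 99.8595%


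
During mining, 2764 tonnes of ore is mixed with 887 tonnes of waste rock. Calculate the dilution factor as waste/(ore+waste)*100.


Total material = ore + waste
= 2764 + 887 = 3651 tonnes
Dilution = waste / total * 100
= 887 / 3651 * 100
= 0.2429471378 * 100
= 24.2947%

24.2947%


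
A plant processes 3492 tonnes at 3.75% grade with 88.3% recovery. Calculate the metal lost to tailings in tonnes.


Total metal in feed:
= 3492 * 3.75 / 100 = 130.95 tonnes
Metal recovered:
= 130.95 * 88.3 / 100 = 115.62885 tonnes
Metal lost to tailings:
= 130.95 - 115.62885
= 15.3212 tonnes

15.3212 tonnes


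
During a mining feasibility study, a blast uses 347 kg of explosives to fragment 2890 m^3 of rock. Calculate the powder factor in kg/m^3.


0.1201 kg/m^3

Powder factor = explosive mass / rock volume
= 347 / 2890
= 0.1201 kg/m^3


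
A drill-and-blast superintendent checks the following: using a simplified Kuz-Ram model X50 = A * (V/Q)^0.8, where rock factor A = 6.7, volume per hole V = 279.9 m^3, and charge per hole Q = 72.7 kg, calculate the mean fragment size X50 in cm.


19.6992 cm

Compute V/Q:
V/Q = 279.9 / 72.7 = 3.850068776
Raise to the power 0.8:
(V/Q)^0.8 = 3.850068776^0.8 = 2.940185897
Multiply by A:
X50 = 6.7 * 2.940185897
= 19.6992 cm


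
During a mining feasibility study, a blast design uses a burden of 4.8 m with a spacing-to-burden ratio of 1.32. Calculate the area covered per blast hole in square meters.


30.4128 m^2

First, find the spacing:
Spacing = burden * ratio = 4.8 * 1.32
= 6.336 m
Then, calculate the area:
Area = burden * spacing = 4.8 * 6.336
= 30.4128 m^2


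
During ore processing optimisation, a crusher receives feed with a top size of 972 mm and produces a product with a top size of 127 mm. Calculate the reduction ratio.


Reduction ratio = feed size / product size
= 972 / 127
= 7.6535

7.6535


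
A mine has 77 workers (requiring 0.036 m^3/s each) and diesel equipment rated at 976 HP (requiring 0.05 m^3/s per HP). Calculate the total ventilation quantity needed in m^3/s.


51.572 m^3/s

Airflow for workers:
Q_people = 77 * 0.036 = 2.772 m^3/s
Airflow for diesel equipment:
Q_diesel = 976 * 0.05 = 48.8 m^3/s
Total ventilation:
Q_total = 2.772 + 48.8
= 51.572 m^3/s


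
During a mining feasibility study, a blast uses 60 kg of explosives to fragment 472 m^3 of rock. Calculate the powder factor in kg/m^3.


Powder factor = explosive mass / rock volume
= 60 / 472
= 0.1271 kg/m^3

0.1271 kg/m^3


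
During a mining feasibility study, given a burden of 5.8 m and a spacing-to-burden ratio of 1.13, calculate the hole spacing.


Spacing = burden * ratio
= 5.8 * 1.13
= 6.554 m

6.554 m


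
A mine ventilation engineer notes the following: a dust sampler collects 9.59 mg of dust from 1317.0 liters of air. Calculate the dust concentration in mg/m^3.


Convert liters to m^3: 1 m^3 = 1000 L
Concentration = mass / volume * 1000
= 9.59 / 1317.0 * 1000
= 0.007281700835 * 1000
= 7.2817 mg/m^3

7.2817 mg/m^3


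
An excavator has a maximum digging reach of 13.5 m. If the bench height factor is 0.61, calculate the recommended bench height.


8.235 m

Bench height = reach * factor
= 13.5 * 0.61
= 8.235 m


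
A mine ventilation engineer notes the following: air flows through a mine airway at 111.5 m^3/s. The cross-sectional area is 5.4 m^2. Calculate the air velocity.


20.6481 m/s

Velocity = flow rate / cross-sectional area
= 111.5 / 5.4
= 20.6481 m/s


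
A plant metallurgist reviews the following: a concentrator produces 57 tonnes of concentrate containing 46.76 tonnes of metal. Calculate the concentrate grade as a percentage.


82.0351%

Grade = (metal in concentrate / concentrate mass) * 100
= (46.76 / 57) * 100
= 0.8203508772 * 100
= 82.0351%


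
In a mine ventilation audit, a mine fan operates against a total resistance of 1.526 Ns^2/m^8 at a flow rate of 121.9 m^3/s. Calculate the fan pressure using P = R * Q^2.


22675.7649 Pa

Compute Q^2:
Q^2 = 121.9^2 = 14859.61
Compute pressure:
P = R * Q^2 = 1.526 * 14859.61
= 22675.7649 Pa


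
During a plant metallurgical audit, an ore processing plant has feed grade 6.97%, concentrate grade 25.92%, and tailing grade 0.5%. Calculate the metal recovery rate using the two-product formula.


94.6523%

Using the two-product formula:
R = 100 * c * (f - t) / (f * (c - t))
Numerator = 100 * 25.92 * (6.97 - 0.5)
= 100 * 25.92 * 6.47
= 16770.24
Denominator = 6.97 * (25.92 - 0.5)
= 6.97 * 25.42
= 177.1774
R = 16770.24 / 177.1774
= 94.6523%


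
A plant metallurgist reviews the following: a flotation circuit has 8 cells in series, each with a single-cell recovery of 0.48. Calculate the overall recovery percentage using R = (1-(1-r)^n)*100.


Complement of single-cell recovery:
1 - r = 1 - 0.48 = 0.52
Raise to power n:
(1 - r)^8 = 0.52^8 = 0.005345972853
Overall recovery:
R = (1 - 0.005345972853) * 100
= 99.4654%

99.4654%


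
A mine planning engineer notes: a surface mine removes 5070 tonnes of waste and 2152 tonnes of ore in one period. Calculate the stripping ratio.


2.3559

Stripping ratio = waste tonnage / ore tonnage
= 5070 / 2152
= 2.3559


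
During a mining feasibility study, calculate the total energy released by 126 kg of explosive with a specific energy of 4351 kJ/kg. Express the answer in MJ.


548.226 MJ

Energy = mass * specific_energy / 1000
= 126 * 4351 / 1000
= 548226 / 1000
= 548.226 MJ


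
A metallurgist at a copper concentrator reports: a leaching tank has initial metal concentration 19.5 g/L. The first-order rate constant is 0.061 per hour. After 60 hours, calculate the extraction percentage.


Compute the exponent:
-k * t = -0.061 * 60 = -3.66
Remaining concentration:
C = 19.5 * exp(-3.66)
= 19.5 * 0.02573251273
= 0.5017839982 g/L
Extracted = 19.5 - 0.5017839982 = 18.998216 g/L
Extraction % = 18.998216 / 19.5 * 100
= 97.4267%

97.4267%


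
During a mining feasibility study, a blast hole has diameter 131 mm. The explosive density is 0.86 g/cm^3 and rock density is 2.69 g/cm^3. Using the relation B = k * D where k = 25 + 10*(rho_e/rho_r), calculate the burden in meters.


3.6938 m

First, compute k:
rho_e / rho_r = 0.86 / 2.69 = 0.3197026022
k = 25 + 10 * 0.3197026022 = 28.19702602
Then, compute burden:
B = k * D / 1000 = 28.19702602 * 131 / 1000
= 3693.810409 / 1000
= 3.6938 m


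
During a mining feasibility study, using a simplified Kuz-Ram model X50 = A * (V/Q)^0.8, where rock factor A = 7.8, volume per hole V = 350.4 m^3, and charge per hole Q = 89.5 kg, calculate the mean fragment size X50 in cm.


Compute V/Q:
V/Q = 350.4 / 89.5 = 3.915083799
Raise to the power 0.8:
(V/Q)^0.8 = 3.915083799^0.8 = 2.979839342
Multiply by A:
X50 = 7.8 * 2.979839342
= 23.2427 cm

23.2427 cm


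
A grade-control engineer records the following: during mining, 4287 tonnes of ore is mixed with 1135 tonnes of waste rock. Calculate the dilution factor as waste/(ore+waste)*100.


20.9332%

Total material = ore + waste
= 4287 + 1135 = 5422 tonnes
Dilution = waste / total * 100
= 1135 / 5422 * 100
= 0.2093323497 * 100
= 20.9332%


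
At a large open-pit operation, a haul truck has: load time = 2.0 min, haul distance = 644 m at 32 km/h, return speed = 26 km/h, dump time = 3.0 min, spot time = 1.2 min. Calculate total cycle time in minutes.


8.8937 min

Convert haul speed to m/min: 32 * 1000/60 = 533.3333333 m/min
Haul time = 644 / 533.3333333 = 1.2075 min
Convert return speed to m/min: 26 * 1000/60 = 433.3333333 m/min
Return time = 644 / 433.3333333 = 1.486153846 min
Total cycle time:
= 2.0 + 1.2075 + 3.0 + 1.486153846 + 1.2
= 8.8937 min


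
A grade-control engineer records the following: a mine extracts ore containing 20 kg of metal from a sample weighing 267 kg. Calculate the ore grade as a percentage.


Ore grade = (metal mass / ore mass) * 100
= (20 / 267) * 100
= 0.07490636704 * 100
= 7.4906%

7.4906%


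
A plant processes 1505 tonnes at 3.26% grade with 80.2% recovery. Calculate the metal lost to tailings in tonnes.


Total metal in feed:
= 1505 * 3.26 / 100 = 49.063 tonnes
Metal recovered:
= 49.063 * 80.2 / 100 = 39.348526 tonnes
Metal lost to tailings:
= 49.063 - 39.348526
= 9.7145 tonnes

9.7145 tonnes


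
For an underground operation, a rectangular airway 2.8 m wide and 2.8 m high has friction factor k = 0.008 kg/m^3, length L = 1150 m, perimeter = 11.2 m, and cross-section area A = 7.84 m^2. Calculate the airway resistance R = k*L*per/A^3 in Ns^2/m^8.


Compute the numerator:
k * L * per = 0.008 * 1150 * 11.2
= 103.04
Compute the denominator:
A^3 = 7.84^3 = 481.890304
Resistance:
R = 103.04 / 481.890304
= 0.2138 Ns^2/m^8

0.2138 Ns^2/m^8


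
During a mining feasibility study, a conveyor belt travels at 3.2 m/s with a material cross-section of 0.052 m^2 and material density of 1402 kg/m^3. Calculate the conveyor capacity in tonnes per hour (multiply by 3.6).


Volumetric flow = speed * area
= 3.2 * 0.052 = 0.1664 m^3/s
Mass flow = volumetric * density
= 0.1664 * 1402 = 233.2928 kg/s
Convert to t/h: multiply by 3.6
Capacity = 233.2928 * 3.6
= 839.8541 t/h

839.8541 t/h


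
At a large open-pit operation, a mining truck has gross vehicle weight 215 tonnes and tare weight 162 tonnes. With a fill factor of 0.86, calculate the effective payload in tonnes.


45.58 tonnes

Maximum payload = gross - tare
= 215 - 162 = 53 tonnes
Effective payload = max payload * fill factor
= 53 * 0.86
= 45.58 tonnes


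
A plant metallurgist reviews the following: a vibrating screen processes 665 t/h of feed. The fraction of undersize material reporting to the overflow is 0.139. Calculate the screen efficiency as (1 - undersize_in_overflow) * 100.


Screen efficiency = (1 - fraction of undersize in overflow) * 100
= (1 - 0.139) * 100
= 0.861 * 100
= 86.1%

86.1%


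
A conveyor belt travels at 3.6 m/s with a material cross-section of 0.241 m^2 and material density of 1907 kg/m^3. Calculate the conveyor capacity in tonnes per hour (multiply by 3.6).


5956.2475 t/h

Volumetric flow = speed * area
= 3.6 * 0.241 = 0.8676 m^3/s
Mass flow = volumetric * density
= 0.8676 * 1907 = 1654.5132 kg/s
Convert to t/h: multiply by 3.6
Capacity = 1654.5132 * 3.6
= 5956.2475 t/h


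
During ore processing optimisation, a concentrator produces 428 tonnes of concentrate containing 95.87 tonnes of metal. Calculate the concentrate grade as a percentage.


22.3995%

Grade = (metal in concentrate / concentrate mass) * 100
= (95.87 / 428) * 100
= 0.2239953271 * 100
= 22.3995%


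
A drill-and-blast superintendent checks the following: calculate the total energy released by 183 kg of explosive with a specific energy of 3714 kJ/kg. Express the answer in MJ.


Energy = mass * specific_energy / 1000
= 183 * 3714 / 1000
= 679662 / 1000
= 679.662 MJ

679.662 MJ


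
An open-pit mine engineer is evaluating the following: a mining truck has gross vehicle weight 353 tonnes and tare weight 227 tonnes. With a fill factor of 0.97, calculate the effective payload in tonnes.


122.22 tonnes

Maximum payload = gross - tare
= 353 - 227 = 126 tonnes
Effective payload = max payload * fill factor
= 126 * 0.97
= 122.22 tonnes


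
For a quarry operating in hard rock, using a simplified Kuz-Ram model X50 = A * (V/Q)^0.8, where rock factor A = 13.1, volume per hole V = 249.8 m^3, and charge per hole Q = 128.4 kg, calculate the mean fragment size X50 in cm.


Compute V/Q:
V/Q = 249.8 / 128.4 = 1.945482866
Raise to the power 0.8:
(V/Q)^0.8 = 1.945482866^0.8 = 1.703028548
Multiply by A:
X50 = 13.1 * 1.703028548
= 22.3097 cm

22.3097 cm


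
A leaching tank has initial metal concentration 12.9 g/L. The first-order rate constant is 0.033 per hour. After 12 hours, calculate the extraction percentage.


Compute the exponent:
-k * t = -0.033 * 12 = -0.396
Remaining concentration:
C = 12.9 * exp(-0.396)
= 12.9 * 0.6730066959
= 8.681786378 g/L
Extracted = 12.9 - 8.681786378 = 4.218213622 g/L
Extraction % = 4.218213622 / 12.9 * 100
= 32.6993%

32.6993%


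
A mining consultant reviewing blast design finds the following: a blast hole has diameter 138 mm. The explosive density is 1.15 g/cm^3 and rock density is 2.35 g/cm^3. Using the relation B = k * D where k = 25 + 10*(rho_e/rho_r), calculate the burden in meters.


First, compute k:
rho_e / rho_r = 1.15 / 2.35 = 0.4893617021
k = 25 + 10 * 0.4893617021 = 29.89361702
Then, compute burden:
B = k * D / 1000 = 29.89361702 * 138 / 1000
= 4125.319149 / 1000
= 4.1253 m

4.1253 m


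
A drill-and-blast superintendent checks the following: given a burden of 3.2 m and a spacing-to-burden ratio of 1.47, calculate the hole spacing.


Spacing = burden * ratio
= 3.2 * 1.47
= 4.704 m

4.704 m


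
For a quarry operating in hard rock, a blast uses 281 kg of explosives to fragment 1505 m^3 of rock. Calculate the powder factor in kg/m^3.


0.1867 kg/m^3

Powder factor = explosive mass / rock volume
= 281 / 1505
= 0.1867 kg/m^3


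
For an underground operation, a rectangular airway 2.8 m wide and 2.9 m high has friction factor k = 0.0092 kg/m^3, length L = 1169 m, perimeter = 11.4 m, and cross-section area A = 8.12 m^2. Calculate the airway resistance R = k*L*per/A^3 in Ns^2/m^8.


Compute the numerator:
k * L * per = 0.0092 * 1169 * 11.4
= 122.60472
Compute the denominator:
A^3 = 8.12^3 = 535.387328
Resistance:
R = 122.60472 / 535.387328
= 0.229 Ns^2/m^8

0.229 Ns^2/m^8


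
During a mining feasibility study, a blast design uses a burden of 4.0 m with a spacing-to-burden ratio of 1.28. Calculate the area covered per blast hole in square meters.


First, find the spacing:
Spacing = burden * ratio = 4.0 * 1.28
= 5.12 m
Then, calculate the area:
Area = burden * spacing = 4.0 * 5.12
= 20.48 m^2

20.48 m^2


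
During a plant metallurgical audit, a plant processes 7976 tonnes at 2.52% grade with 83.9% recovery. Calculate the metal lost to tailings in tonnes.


32.3602 tonnes

Total metal in feed:
= 7976 * 2.52 / 100 = 200.9952 tonnes
Metal recovered:
= 200.9952 * 83.9 / 100 = 168.6349728 tonnes
Metal lost to tailings:
= 200.9952 - 168.6349728
= 32.3602 tonnes


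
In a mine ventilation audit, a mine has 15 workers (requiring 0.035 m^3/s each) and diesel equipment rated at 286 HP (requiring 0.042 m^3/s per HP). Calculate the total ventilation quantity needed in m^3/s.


Airflow for workers:
Q_people = 15 * 0.035 = 0.525 m^3/s
Airflow for diesel equipment:
Q_diesel = 286 * 0.042 = 12.012 m^3/s
Total ventilation:
Q_total = 0.525 + 12.012
= 12.537 m^3/s

12.537 m^3/s


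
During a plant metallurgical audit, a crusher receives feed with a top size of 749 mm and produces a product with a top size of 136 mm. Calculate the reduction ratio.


5.5074

Reduction ratio = feed size / product size
= 749 / 136
= 5.5074


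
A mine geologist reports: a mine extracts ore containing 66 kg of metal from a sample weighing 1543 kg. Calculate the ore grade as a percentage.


4.2774%

Ore grade = (metal mass / ore mass) * 100
= (66 / 1543) * 100
= 0.04277381724 * 100
= 4.2774%


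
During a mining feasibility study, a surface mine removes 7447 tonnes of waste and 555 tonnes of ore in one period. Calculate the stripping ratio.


Stripping ratio = waste tonnage / ore tonnage
= 7447 / 555
= 13.418

13.418


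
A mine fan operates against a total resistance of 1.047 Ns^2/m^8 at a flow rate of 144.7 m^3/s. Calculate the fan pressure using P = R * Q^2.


Compute Q^2:
Q^2 = 144.7^2 = 20938.09
Compute pressure:
P = R * Q^2 = 1.047 * 20938.09
= 21922.1802 Pa

21922.1802 Pa


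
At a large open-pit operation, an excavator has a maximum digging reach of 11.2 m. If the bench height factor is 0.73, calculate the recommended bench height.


Bench height = reach * factor
= 11.2 * 0.73
= 8.176 m

8.176 m


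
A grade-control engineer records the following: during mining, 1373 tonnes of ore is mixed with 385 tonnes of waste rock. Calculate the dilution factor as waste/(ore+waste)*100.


Total material = ore + waste
= 1373 + 385 = 1758 tonnes
Dilution = waste / total * 100
= 385 / 1758 * 100
= 0.2189988623 * 100
= 21.8999%

21.8999%


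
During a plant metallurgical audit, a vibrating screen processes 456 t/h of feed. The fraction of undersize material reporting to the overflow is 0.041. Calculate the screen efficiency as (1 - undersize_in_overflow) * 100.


Screen efficiency = (1 - fraction of undersize in overflow) * 100
= (1 - 0.041) * 100
= 0.959 * 100
= 95.9%

95.9%


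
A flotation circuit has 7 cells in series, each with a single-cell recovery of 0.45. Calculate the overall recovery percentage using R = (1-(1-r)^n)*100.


98.4776%

Complement of single-cell recovery:
1 - r = 1 - 0.45 = 0.55
Raise to power n:
(1 - r)^7 = 0.55^7 = 0.01522435234
Overall recovery:
R = (1 - 0.01522435234) * 100
= 98.4776%


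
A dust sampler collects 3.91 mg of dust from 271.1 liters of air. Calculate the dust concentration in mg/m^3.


Convert liters to m^3: 1 m^3 = 1000 L
Concentration = mass / volume * 1000
= 3.91 / 271.1 * 1000
= 0.01442272224 * 1000
= 14.4227 mg/m^3

14.4227 mg/m^3


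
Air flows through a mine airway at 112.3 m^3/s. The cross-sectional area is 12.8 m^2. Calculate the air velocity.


Velocity = flow rate / cross-sectional area
= 112.3 / 12.8
= 8.7734 m/s

8.7734 m/s


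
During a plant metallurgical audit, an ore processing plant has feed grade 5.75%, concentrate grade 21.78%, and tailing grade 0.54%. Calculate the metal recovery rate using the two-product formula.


Using the two-product formula:
R = 100 * c * (f - t) / (f * (c - t))
Numerator = 100 * 21.78 * (5.75 - 0.54)
= 100 * 21.78 * 5.21
= 11347.38
Denominator = 5.75 * (21.78 - 0.54)
= 5.75 * 21.24
= 122.13
R = 11347.38 / 122.13
= 92.9123%

92.9123%


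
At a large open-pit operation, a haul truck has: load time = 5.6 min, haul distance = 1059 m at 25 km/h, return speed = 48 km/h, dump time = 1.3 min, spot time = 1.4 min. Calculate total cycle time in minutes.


12.1654 min

Convert haul speed to m/min: 25 * 1000/60 = 416.6666667 m/min
Haul time = 1059 / 416.6666667 = 2.5416 min
Convert return speed to m/min: 48 * 1000/60 = 800 m/min
Return time = 1059 / 800 = 1.32375 min
Total cycle time:
= 5.6 + 2.5416 + 1.3 + 1.32375 + 1.4
= 12.1654 min


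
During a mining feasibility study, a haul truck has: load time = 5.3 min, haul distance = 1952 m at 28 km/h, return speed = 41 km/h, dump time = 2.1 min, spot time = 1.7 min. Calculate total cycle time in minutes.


16.1394 min

Convert haul speed to m/min: 28 * 1000/60 = 466.6666667 m/min
Haul time = 1952 / 466.6666667 = 4.182857143 min
Convert return speed to m/min: 41 * 1000/60 = 683.3333333 m/min
Return time = 1952 / 683.3333333 = 2.856585366 min
Total cycle time:
= 5.3 + 4.182857143 + 2.1 + 2.856585366 + 1.7
= 16.1394 min


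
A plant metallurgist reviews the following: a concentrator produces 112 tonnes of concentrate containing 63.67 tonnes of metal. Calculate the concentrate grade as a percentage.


Grade = (metal in concentrate / concentrate mass) * 100
= (63.67 / 112) * 100
= 0.5684821429 * 100
= 56.8482%

56.8482%


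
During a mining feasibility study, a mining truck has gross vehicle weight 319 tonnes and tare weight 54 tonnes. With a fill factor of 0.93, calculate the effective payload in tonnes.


246.45 tonnes

Maximum payload = gross - tare
= 319 - 54 = 265 tonnes
Effective payload = max payload * fill factor
= 265 * 0.93
= 246.45 tonnes


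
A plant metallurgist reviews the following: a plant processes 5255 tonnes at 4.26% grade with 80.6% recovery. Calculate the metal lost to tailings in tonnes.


43.4294 tonnes

Total metal in feed:
= 5255 * 4.26 / 100 = 223.863 tonnes
Metal recovered:
= 223.863 * 80.6 / 100 = 180.433578 tonnes
Metal lost to tailings:
= 223.863 - 180.433578
= 43.4294 tonnes


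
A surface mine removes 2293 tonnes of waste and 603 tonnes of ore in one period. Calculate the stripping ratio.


3.8027

Stripping ratio = waste tonnage / ore tonnage
= 2293 / 603
= 3.8027


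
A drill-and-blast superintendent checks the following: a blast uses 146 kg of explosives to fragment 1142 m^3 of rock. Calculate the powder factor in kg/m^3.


0.1278 kg/m^3

Powder factor = explosive mass / rock volume
= 146 / 1142
= 0.1278 kg/m^3


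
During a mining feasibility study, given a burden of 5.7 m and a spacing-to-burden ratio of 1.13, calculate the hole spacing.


6.441 m

Spacing = burden * ratio
= 5.7 * 1.13
= 6.441 m


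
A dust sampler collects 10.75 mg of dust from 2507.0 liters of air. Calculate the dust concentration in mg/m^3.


Convert liters to m^3: 1 m^3 = 1000 L
Concentration = mass / volume * 1000
= 10.75 / 2507.0 * 1000
= 0.004287993618 * 1000
= 4.288 mg/m^3

4.288 mg/m^3


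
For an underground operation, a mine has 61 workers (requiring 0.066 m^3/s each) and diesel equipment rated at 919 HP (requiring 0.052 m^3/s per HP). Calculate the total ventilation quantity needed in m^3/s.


Airflow for workers:
Q_people = 61 * 0.066 = 4.026 m^3/s
Airflow for diesel equipment:
Q_diesel = 919 * 0.052 = 47.788 m^3/s
Total ventilation:
Q_total = 4.026 + 47.788
= 51.814 m^3/s

51.814 m^3/s


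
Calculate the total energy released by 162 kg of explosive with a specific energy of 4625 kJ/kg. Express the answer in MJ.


Energy = mass * specific_energy / 1000
= 162 * 4625 / 1000
= 749250 / 1000
= 749.25 MJ

749.25 MJ


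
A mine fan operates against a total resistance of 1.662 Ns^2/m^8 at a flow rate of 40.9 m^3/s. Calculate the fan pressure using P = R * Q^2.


Compute Q^2:
Q^2 = 40.9^2 = 1672.81
Compute pressure:
P = R * Q^2 = 1.662 * 1672.81
= 2780.2102 Pa

2780.2102 Pa


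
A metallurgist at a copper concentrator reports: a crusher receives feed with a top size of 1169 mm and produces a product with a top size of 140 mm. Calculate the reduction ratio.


8.35

Reduction ratio = feed size / product size
= 1169 / 140
= 8.35


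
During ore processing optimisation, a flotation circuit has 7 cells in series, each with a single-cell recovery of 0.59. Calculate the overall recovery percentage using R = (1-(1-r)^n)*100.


Complement of single-cell recovery:
1 - r = 1 - 0.59 = 0.41
Raise to power n:
(1 - r)^7 = 0.41^7 = 0.001947542739
Overall recovery:
R = (1 - 0.001947542739) * 100
= 99.8052%

99.8052%


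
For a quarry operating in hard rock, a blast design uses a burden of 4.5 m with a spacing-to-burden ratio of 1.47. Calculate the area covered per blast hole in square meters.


29.7675 m^2

First, find the spacing:
Spacing = burden * ratio = 4.5 * 1.47
= 6.615 m
Then, calculate the area:
Area = burden * spacing = 4.5 * 6.615
= 29.7675 m^2


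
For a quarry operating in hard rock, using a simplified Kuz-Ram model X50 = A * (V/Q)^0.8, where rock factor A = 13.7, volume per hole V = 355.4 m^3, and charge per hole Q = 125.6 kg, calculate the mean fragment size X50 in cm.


31.4849 cm

Compute V/Q:
V/Q = 355.4 / 125.6 = 2.829617834
Raise to the power 0.8:
(V/Q)^0.8 = 2.829617834^0.8 = 2.298170403
Multiply by A:
X50 = 13.7 * 2.298170403
= 31.4849 cm


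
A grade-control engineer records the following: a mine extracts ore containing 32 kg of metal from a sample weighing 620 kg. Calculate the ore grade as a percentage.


Ore grade = (metal mass / ore mass) * 100
= (32 / 620) * 100
= 0.05161290323 * 100
= 5.1613%

5.1613%
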